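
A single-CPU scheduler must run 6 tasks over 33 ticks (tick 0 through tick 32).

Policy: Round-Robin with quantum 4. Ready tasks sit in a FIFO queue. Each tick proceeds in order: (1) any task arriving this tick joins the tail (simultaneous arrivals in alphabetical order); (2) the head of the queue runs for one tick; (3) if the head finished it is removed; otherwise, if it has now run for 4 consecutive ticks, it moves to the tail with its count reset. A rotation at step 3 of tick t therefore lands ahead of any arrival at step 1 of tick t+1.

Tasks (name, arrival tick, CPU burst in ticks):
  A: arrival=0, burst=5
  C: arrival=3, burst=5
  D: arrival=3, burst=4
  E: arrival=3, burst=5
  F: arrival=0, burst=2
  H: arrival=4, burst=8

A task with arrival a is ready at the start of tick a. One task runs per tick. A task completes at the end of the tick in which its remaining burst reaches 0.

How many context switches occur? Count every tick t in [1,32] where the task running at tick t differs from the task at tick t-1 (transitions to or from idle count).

context switches = 10

t=0: queue=[A,F] q_used=0 → run A
t=1: queue=[A,F] q_used=1 → run A
t=2: queue=[A,F] q_used=2 → run A
t=3: queue=[A,F,C,D,E] q_used=3 → run A
t=4: queue=[F,C,D,E,A,H] q_used=0 → run F
t=5: queue=[F,C,D,E,A,H] q_used=1 → run F
t=6: queue=[C,D,E,A,H] q_used=0 → run C
t=7: queue=[C,D,E,A,H] q_used=1 → run C
t=8: queue=[C,D,E,A,H] q_used=2 → run C
t=9: queue=[C,D,E,A,H] q_used=3 → run C
t=10: queue=[D,E,A,H,C] q_used=0 → run D
t=11: queue=[D,E,A,H,C] q_used=1 → run D
t=12: queue=[D,E,A,H,C] q_used=2 → run D
t=13: queue=[D,E,A,H,C] q_used=3 → run D
t=14: queue=[E,A,H,C] q_used=0 → run E
t=15: queue=[E,A,H,C] q_used=1 → run E
t=16: queue=[E,A,H,C] q_used=2 → run E
t=17: queue=[E,A,H,C] q_used=3 → run E
t=18: queue=[A,H,C,E] q_used=0 → run A
t=19: queue=[H,C,E] q_used=0 → run H
t=20: queue=[H,C,E] q_used=1 → run H
t=21: queue=[H,C,E] q_used=2 → run H
t=22: queue=[H,C,E] q_used=3 → run H
t=23: queue=[C,E,H] q_used=0 → run C
t=24: queue=[E,H] q_used=0 → run E
t=25: queue=[H] q_used=0 → run H
t=26: queue=[H] q_used=1 → run H
t=27: queue=[H] q_used=2 → run H
t=28: queue=[H] q_used=3 → run H
t=29: (idle)
t=30: (idle)
t=31: (idle)
t=32: (idle)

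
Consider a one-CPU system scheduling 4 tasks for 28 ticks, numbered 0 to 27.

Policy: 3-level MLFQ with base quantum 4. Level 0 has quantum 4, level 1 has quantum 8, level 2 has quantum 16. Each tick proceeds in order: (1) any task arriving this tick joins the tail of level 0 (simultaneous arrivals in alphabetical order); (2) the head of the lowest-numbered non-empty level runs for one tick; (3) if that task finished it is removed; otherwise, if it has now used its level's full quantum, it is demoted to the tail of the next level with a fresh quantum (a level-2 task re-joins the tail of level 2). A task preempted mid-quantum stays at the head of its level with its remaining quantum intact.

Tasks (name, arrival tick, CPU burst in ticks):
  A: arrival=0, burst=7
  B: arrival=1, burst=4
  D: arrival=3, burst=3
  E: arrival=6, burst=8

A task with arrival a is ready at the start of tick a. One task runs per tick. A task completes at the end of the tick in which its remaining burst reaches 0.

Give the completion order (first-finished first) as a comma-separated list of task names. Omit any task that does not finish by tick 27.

completion order = B, D, A, E

t=0: L0/L1/L2 = A/-/- → run A
t=1: L0/L1/L2 = AB/-/- → run A
t=2: L0/L1/L2 = AB/-/- → run A
t=3: L0/L1/L2 = ABD/-/- → run A
t=4: L0/L1/L2 = BD/A/- → run B
t=5: L0/L1/L2 = BD/A/- → run B
t=6: L0/L1/L2 = BDE/A/- → run B
t=7: L0/L1/L2 = BDE/A/- → run B
t=8: L0/L1/L2 = DE/A/- → run D
t=9: L0/L1/L2 = DE/A/- → run D
t=10: L0/L1/L2 = DE/A/- → run D
t=11: L0/L1/L2 = E/A/- → run E
t=12: L0/L1/L2 = E/A/- → run E
t=13: L0/L1/L2 = E/A/- → run E
t=14: L0/L1/L2 = E/A/- → run E
t=15: L0/L1/L2 = -/AE/- → run A
t=16: L0/L1/L2 = -/AE/- → run A
t=17: L0/L1/L2 = -/AE/- → run A
t=18: L0/L1/L2 = -/E/- → run E
t=19: L0/L1/L2 = -/E/- → run E
t=20: L0/L1/L2 = -/E/- → run E
t=21: L0/L1/L2 = -/E/- → run E
t=22: (idle)
t=23: (idle)
t=24: (idle)
t=25: (idle)
t=26: (idle)
t=27: (idle)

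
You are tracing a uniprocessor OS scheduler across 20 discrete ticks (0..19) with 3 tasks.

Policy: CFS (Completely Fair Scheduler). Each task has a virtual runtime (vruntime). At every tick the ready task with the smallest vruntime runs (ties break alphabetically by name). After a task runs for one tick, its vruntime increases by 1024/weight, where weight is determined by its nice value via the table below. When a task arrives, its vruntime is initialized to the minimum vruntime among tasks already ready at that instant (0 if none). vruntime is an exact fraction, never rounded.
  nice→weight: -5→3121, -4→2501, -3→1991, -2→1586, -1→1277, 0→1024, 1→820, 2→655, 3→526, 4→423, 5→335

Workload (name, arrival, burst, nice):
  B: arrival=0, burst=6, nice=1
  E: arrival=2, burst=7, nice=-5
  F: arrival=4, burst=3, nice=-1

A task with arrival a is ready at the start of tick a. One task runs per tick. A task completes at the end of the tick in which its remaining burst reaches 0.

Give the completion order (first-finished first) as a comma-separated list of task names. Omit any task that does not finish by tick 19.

t=0: vr[B=0] → run B
t=1: vr[B=256/205] → run B
t=2: vr[B=512/205 E=512/205] → run B
t=3: vr[B=768/205 E=512/205] → run E
t=4: vr[B=768/205 E=1807872/639805 F=1807872/639805] → run E
t=5: vr[B=768/205 E=2017792/639805 F=1807872/639805] → run F
t=6: vr[B=768/205 E=2017792/639805 F=2963812864/817030985] → run E
t=7: vr[B=768/205 E=2227712/639805 F=2963812864/817030985] → run E
t=8: vr[B=768/205 E=2437632/639805 F=2963812864/817030985] → run F
t=9: vr[B=768/205 E=2437632/639805 F=3618973184/817030985] → run B
t=10: vr[B=1024/205 E=2437632/639805 F=3618973184/817030985] → run E
t=11: vr[B=1024/205 E=2647552/639805 F=3618973184/817030985] → run E
t=12: vr[B=1024/205 E=2857472/639805 F=3618973184/817030985] → run F
t=13: vr[B=1024/205 E=2857472/639805] → run E
t=14: vr[B=1024/205] → run B
t=15: vr[B=256/41] → run B
t=16: (idle)
t=17: (idle)
t=18: (idle)
t=19: (idle)

completion order = F, E, B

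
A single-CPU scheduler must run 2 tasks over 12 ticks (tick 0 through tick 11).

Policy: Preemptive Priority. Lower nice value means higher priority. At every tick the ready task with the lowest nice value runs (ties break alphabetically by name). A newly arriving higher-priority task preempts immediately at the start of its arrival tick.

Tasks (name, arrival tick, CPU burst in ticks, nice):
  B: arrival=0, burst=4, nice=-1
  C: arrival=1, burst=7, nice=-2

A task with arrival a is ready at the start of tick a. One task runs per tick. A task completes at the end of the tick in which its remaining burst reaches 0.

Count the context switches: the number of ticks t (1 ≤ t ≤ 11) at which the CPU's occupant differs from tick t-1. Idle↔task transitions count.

t=0: ready={B} → run B
t=1: ready={B,C} → run C
t=2: ready={B,C} → run C
t=3: ready={B,C} → run C
t=4: ready={B,C} → run C
t=5: ready={B,C} → run C
t=6: ready={B,C} → run C
t=7: ready={B,C} → run C
t=8: ready={B} → run B
t=9: ready={B} → run B
t=10: ready={B} → run B
t=11: (idle)

context switches = 3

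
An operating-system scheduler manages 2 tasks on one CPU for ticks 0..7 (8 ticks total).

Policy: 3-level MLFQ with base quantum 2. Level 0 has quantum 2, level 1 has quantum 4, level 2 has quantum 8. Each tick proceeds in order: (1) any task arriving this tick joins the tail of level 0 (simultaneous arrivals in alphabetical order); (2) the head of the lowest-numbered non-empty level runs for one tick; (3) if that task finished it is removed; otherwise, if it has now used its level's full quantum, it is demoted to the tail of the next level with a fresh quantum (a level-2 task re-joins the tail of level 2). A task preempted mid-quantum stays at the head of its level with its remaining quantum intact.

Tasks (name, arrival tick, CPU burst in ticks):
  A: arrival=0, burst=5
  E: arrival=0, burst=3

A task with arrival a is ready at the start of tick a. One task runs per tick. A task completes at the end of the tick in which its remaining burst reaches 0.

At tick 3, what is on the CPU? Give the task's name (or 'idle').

running at tick 3 = E

t=0: L0/L1/L2 = AE/-/- → run A
t=1: L0/L1/L2 = AE/-/- → run A
t=2: L0/L1/L2 = E/A/- → run E
t=3: L0/L1/L2 = E/A/- → run E
t=4: L0/L1/L2 = -/AE/- → run A
t=5: L0/L1/L2 = -/AE/- → run A
t=6: L0/L1/L2 = -/AE/- → run A
t=7: L0/L1/L2 = -/E/- → run E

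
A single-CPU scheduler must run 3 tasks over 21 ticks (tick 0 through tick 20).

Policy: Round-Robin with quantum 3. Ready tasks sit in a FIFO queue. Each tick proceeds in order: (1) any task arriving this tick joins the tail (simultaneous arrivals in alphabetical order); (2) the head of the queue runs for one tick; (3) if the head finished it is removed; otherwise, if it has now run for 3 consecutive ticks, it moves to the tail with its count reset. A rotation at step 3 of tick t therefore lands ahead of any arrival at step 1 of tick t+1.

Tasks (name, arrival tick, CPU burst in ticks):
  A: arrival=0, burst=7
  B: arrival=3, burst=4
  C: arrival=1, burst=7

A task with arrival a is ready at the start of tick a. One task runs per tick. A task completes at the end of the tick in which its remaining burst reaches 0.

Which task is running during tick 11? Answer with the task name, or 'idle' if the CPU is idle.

t=0: queue=[A] q_used=0 → run A
t=1: queue=[A,C] q_used=1 → run A
t=2: queue=[A,C] q_used=2 → run A
t=3: queue=[C,A,B] q_used=0 → run C
t=4: queue=[C,A,B] q_used=1 → run C
t=5: queue=[C,A,B] q_used=2 → run C
t=6: queue=[A,B,C] q_used=0 → run A
t=7: queue=[A,B,C] q_used=1 → run A
t=8: queue=[A,B,C] q_used=2 → run A
t=9: queue=[B,C,A] q_used=0 → run B
t=10: queue=[B,C,A] q_used=1 → run B
t=11: queue=[B,C,A] q_used=2 → run B
t=12: queue=[C,A,B] q_used=0 → run C
t=13: queue=[C,A,B] q_used=1 → run C
t=14: queue=[C,A,B] q_used=2 → run C
t=15: queue=[A,B,C] q_used=0 → run A
t=16: queue=[B,C] q_used=0 → run B
t=17: queue=[C] q_used=0 → run C
t=18: (idle)
t=19: (idle)
t=20: (idle)

running at tick 11 = B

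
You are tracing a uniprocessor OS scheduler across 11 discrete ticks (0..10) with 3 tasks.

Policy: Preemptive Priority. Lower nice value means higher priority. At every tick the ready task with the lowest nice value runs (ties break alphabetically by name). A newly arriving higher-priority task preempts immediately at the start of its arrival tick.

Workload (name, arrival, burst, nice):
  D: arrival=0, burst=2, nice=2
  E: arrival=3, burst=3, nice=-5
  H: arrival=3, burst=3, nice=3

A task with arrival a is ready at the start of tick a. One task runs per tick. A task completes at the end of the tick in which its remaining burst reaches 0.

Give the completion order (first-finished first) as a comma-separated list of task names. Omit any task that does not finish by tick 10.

t=0: ready={D} → run D
t=1: ready={D} → run D
t=2: (idle)
t=3: ready={E,H} → run E
t=4: ready={E,H} → run E
t=5: ready={E,H} → run E
t=6: ready={H} → run H
t=7: ready={H} → run H
t=8: ready={H} → run H
t=9: (idle)
t=10: (idle)

completion order = D, E, H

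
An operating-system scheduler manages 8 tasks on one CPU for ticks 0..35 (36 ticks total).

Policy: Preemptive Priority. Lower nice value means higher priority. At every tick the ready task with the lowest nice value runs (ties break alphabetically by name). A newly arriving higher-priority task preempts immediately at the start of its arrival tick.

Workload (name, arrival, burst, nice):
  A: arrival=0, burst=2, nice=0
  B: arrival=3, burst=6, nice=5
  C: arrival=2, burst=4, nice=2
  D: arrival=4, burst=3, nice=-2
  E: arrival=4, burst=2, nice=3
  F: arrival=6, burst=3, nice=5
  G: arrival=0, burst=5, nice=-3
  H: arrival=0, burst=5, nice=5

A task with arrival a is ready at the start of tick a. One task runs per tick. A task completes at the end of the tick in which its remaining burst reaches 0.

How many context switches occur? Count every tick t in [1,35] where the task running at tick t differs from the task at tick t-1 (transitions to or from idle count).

t=0: ready={A,G,H} → run G
t=1: ready={A,G,H} → run G
t=2: ready={A,C,G,H} → run G
t=3: ready={A,B,C,G,H} → run G
t=4: ready={A,B,C,D,E,G,H} → run G
t=5: ready={A,B,C,D,E,H} → run D
t=6: ready={A,B,C,D,E,F,H} → run D
t=7: ready={A,B,C,D,E,F,H} → run D
t=8: ready={A,B,C,E,F,H} → run A
t=9: ready={A,B,C,E,F,H} → run A
t=10: ready={B,C,E,F,H} → run C
t=11: ready={B,C,E,F,H} → run C
t=12: ready={B,C,E,F,H} → run C
t=13: ready={B,C,E,F,H} → run C
t=14: ready={B,E,F,H} → run E
t=15: ready={B,E,F,H} → run E
t=16: ready={B,F,H} → run B
t=17: ready={B,F,H} → run B
t=18: ready={B,F,H} → run B
t=19: ready={B,F,H} → run B
t=20: ready={B,F,H} → run B
t=21: ready={B,F,H} → run B
t=22: ready={F,H} → run F
t=23: ready={F,H} → run F
t=24: ready={F,H} → run F
t=25: ready={H} → run H
t=26: ready={H} → run H
t=27: ready={H} → run H
t=28: ready={H} → run H
t=29: ready={H} → run H
t=30: (idle)
t=31: (idle)
t=32: (idle)
t=33: (idle)
t=34: (idle)
t=35: (idle)

context switches = 8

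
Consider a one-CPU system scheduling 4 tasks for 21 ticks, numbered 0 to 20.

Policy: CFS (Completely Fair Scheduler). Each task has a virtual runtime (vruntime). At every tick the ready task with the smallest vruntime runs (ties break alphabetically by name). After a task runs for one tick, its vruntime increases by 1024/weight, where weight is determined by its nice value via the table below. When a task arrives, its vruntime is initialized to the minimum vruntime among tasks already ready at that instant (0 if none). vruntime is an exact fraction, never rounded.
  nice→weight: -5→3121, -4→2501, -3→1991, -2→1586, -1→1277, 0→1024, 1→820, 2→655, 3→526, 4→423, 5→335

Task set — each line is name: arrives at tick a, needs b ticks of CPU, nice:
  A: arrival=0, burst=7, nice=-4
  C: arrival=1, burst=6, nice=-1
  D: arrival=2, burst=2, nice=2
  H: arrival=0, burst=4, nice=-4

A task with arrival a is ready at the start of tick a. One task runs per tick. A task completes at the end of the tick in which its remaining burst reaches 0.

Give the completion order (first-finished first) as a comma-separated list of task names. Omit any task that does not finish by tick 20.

completion order = H, D, A, C

t=0: vr[A=0 H=0] → run A
t=1: vr[A=1024/2501 C=0 H=0] → run C
t=2: vr[A=1024/2501 C=1024/1277 D=0 H=0] → run D
t=3: vr[A=1024/2501 C=1024/1277 D=1024/655 H=0] → run H
t=4: vr[A=1024/2501 C=1024/1277 D=1024/655 H=1024/2501] → run A
t=5: vr[A=2048/2501 C=1024/1277 D=1024/655 H=1024/2501] → run H
t=6: vr[A=2048/2501 C=1024/1277 D=1024/655 H=2048/2501] → run C
t=7: vr[A=2048/2501 C=2048/1277 D=1024/655 H=2048/2501] → run A
t=8: vr[A=3072/2501 C=2048/1277 D=1024/655 H=2048/2501] → run H
t=9: vr[A=3072/2501 C=2048/1277 D=1024/655 H=3072/2501] → run A
t=10: vr[A=4096/2501 C=2048/1277 D=1024/655 H=3072/2501] → run H
t=11: vr[A=4096/2501 C=2048/1277 D=1024/655] → run D
t=12: vr[A=4096/2501 C=2048/1277] → run C
t=13: vr[A=4096/2501 C=3072/1277] → run A
t=14: vr[A=5120/2501 C=3072/1277] → run A
t=15: vr[A=6144/2501 C=3072/1277] → run C
t=16: vr[A=6144/2501 C=4096/1277] → run A
t=17: vr[C=4096/1277] → run C
t=18: vr[C=5120/1277] → run C
t=19: (idle)
t=20: (idle)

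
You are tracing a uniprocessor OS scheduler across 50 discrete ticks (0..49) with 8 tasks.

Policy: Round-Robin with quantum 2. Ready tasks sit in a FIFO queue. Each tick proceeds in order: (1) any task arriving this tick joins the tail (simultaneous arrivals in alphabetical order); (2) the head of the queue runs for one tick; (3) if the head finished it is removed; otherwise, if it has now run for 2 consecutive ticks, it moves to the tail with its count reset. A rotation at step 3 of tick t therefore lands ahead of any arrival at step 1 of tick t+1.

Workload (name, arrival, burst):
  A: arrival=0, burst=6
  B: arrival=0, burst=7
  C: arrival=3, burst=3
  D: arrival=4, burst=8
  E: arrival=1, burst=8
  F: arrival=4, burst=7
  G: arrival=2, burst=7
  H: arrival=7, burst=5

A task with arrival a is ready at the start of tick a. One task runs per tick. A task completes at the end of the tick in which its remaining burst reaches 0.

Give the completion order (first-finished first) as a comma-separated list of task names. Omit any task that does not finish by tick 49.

t=0: queue=[A,B] q_used=0 → run A
t=1: queue=[A,B,E] q_used=1 → run A
t=2: queue=[B,E,A,G] q_used=0 → run B
t=3: queue=[B,E,A,G,C] q_used=1 → run B
t=4: queue=[E,A,G,C,B,D,F] q_used=0 → run E
t=5: queue=[E,A,G,C,B,D,F] q_used=1 → run E
t=6: queue=[A,G,C,B,D,F,E] q_used=0 → run A
t=7: queue=[A,G,C,B,D,F,E,H] q_used=1 → run A
t=8: queue=[G,C,B,D,F,E,H,A] q_used=0 → run G
t=9: queue=[G,C,B,D,F,E,H,A] q_used=1 → run G
t=10: queue=[C,B,D,F,E,H,A,G] q_used=0 → run C
t=11: queue=[C,B,D,F,E,H,A,G] q_used=1 → run C
t=12: queue=[B,D,F,E,H,A,G,C] q_used=0 → run B
t=13: queue=[B,D,F,E,H,A,G,C] q_used=1 → run B
t=14: queue=[D,F,E,H,A,G,C,B] q_used=0 → run D
t=15: queue=[D,F,E,H,A,G,C,B] q_used=1 → run D
t=16: queue=[F,E,H,A,G,C,B,D] q_used=0 → run F
t=17: queue=[F,E,H,A,G,C,B,D] q_used=1 → run F
t=18: queue=[E,H,A,G,C,B,D,F] q_used=0 → run E
t=19: queue=[E,H,A,G,C,B,D,F] q_used=1 → run E
t=20: queue=[H,A,G,C,B,D,F,E] q_used=0 → run H
t=21: queue=[H,A,G,C,B,D,F,E] q_used=1 → run H
t=22: queue=[A,G,C,B,D,F,E,H] q_used=0 → run A
t=23: queue=[A,G,C,B,D,F,E,H] q_used=1 → run A
t=24: queue=[G,C,B,D,F,E,H] q_used=0 → run G
t=25: queue=[G,C,B,D,F,E,H] q_used=1 → run G
t=26: queue=[C,B,D,F,E,H,G] q_used=0 → run C
t=27: queue=[B,D,F,E,H,G] q_used=0 → run B
t=28: queue=[B,D,F,E,H,G] q_used=1 → run B
t=29: queue=[D,F,E,H,G,B] q_used=0 → run D
t=30: queue=[D,F,E,H,G,B] q_used=1 → run D
t=31: queue=[F,E,H,G,B,D] q_used=0 → run F
t=32: queue=[F,E,H,G,B,D] q_used=1 → run F
t=33: queue=[E,H,G,B,D,F] q_used=0 → run E
t=34: queue=[E,H,G,B,D,F] q_used=1 → run E
t=35: queue=[H,G,B,D,F,E] q_used=0 → run H
t=36: queue=[H,G,B,D,F,E] q_used=1 → run H
t=37: queue=[G,B,D,F,E,H] q_used=0 → run G
t=38: queue=[G,B,D,F,E,H] q_used=1 → run G
t=39: queue=[B,D,F,E,H,G] q_used=0 → run B
t=40: queue=[D,F,E,H,G] q_used=0 → run D
t=41: queue=[D,F,E,H,G] q_used=1 → run D
t=42: queue=[F,E,H,G,D] q_used=0 → run F
t=43: queue=[F,E,H,G,D] q_used=1 → run F
t=44: queue=[E,H,G,D,F] q_used=0 → run E
t=45: queue=[E,H,G,D,F] q_used=1 → run E
t=46: queue=[H,G,D,F] q_used=0 → run H
t=47: queue=[G,D,F] q_used=0 → run G
t=48: queue=[D,F] q_used=0 → run D
t=49: queue=[D,F] q_used=1 → run D

completion order = A, C, B, E, H, G, D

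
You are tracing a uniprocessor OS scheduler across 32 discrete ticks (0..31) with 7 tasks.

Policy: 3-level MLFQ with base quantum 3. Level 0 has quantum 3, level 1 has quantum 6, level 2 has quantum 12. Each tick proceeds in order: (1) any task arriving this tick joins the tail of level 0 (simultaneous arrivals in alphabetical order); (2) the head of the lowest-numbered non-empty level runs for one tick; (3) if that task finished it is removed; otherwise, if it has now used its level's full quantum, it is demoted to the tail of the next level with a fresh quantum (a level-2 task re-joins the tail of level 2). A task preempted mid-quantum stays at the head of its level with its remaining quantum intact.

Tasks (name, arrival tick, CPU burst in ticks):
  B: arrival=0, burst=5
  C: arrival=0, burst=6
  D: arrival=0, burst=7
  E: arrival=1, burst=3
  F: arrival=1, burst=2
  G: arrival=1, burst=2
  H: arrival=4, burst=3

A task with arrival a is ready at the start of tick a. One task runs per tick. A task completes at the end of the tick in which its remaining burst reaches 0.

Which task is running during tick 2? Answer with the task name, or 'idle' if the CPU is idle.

t=0: L0/L1/L2 = BCD/-/- → run B
t=1: L0/L1/L2 = BCDEFG/-/- → run B
t=2: L0/L1/L2 = BCDEFG/-/- → run B
t=3: L0/L1/L2 = CDEFG/B/- → run C
t=4: L0/L1/L2 = CDEFGH/B/- → run C
t=5: L0/L1/L2 = CDEFGH/B/- → run C
t=6: L0/L1/L2 = DEFGH/BC/- → run D
t=7: L0/L1/L2 = DEFGH/BC/- → run D
t=8: L0/L1/L2 = DEFGH/BC/- → run D
t=9: L0/L1/L2 = EFGH/BCD/- → run E
t=10: L0/L1/L2 = EFGH/BCD/- → run E
t=11: L0/L1/L2 = EFGH/BCD/- → run E
t=12: L0/L1/L2 = FGH/BCD/- → run F
t=13: L0/L1/L2 = FGH/BCD/- → run F
t=14: L0/L1/L2 = GH/BCD/- → run G
t=15: L0/L1/L2 = GH/BCD/- → run G
t=16: L0/L1/L2 = H/BCD/- → run H
t=17: L0/L1/L2 = H/BCD/- → run H
t=18: L0/L1/L2 = H/BCD/- → run H
t=19: L0/L1/L2 = -/BCD/- → run B
t=20: L0/L1/L2 = -/BCD/- → run B
t=21: L0/L1/L2 = -/CD/- → run C
t=22: L0/L1/L2 = -/CD/- → run C
t=23: L0/L1/L2 = -/CD/- → run C
t=24: L0/L1/L2 = -/D/- → run D
t=25: L0/L1/L2 = -/D/- → run D
t=26: L0/L1/L2 = -/D/- → run D
t=27: L0/L1/L2 = -/D/- → run D
t=28: (idle)
t=29: (idle)
t=30: (idle)
t=31: (idle)

running at tick 2 = B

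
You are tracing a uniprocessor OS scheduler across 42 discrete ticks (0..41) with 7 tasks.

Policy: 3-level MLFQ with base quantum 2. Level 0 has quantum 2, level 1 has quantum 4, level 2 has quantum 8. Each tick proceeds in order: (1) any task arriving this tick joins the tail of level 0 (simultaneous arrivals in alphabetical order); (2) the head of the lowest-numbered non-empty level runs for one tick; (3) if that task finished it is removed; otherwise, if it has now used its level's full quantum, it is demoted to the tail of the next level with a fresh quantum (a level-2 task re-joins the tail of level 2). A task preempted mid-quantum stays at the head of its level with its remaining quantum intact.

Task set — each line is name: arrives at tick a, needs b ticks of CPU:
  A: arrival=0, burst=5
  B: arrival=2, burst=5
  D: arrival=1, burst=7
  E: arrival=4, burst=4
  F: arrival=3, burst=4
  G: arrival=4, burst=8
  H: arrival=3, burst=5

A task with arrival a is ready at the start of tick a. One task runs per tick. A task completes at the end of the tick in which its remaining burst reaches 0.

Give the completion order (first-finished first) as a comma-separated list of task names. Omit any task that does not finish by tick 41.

completion order = A, B, F, H, E, D, G

t=0: L0/L1/L2 = A/-/- → run A
t=1: L0/L1/L2 = AD/-/- → run A
t=2: L0/L1/L2 = DB/A/- → run D
t=3: L0/L1/L2 = DBFH/A/- → run D
t=4: L0/L1/L2 = BFHEG/AD/- → run B
t=5: L0/L1/L2 = BFHEG/AD/- → run B
t=6: L0/L1/L2 = FHEG/ADB/- → run F
t=7: L0/L1/L2 = FHEG/ADB/- → run F
t=8: L0/L1/L2 = HEG/ADBF/- → run H
t=9: L0/L1/L2 = HEG/ADBF/- → run H
t=10: L0/L1/L2 = EG/ADBFH/- → run E
t=11: L0/L1/L2 = EG/ADBFH/- → run E
t=12: L0/L1/L2 = G/ADBFHE/- → run G
t=13: L0/L1/L2 = G/ADBFHE/- → run G
t=14: L0/L1/L2 = -/ADBFHEG/- → run A
t=15: L0/L1/L2 = -/ADBFHEG/- → run A
t=16: L0/L1/L2 = -/ADBFHEG/- → run A
t=17: L0/L1/L2 = -/DBFHEG/- → run D
t=18: L0/L1/L2 = -/DBFHEG/- → run D
t=19: L0/L1/L2 = -/DBFHEG/- → run D
t=20: L0/L1/L2 = -/DBFHEG/- → run D
t=21: L0/L1/L2 = -/BFHEG/D → run B
t=22: L0/L1/L2 = -/BFHEG/D → run B
t=23: L0/L1/L2 = -/BFHEG/D → run B
t=24: L0/L1/L2 = -/FHEG/D → run F
t=25: L0/L1/L2 = -/FHEG/D → run F
t=26: L0/L1/L2 = -/HEG/D → run H
t=27: L0/L1/L2 = -/HEG/D → run H
t=28: L0/L1/L2 = -/HEG/D → run H
t=29: L0/L1/L2 = -/EG/D → run E
t=30: L0/L1/L2 = -/EG/D → run E
t=31: L0/L1/L2 = -/G/D → run G
t=32: L0/L1/L2 = -/G/D → run G
t=33: L0/L1/L2 = -/G/D → run G
t=34: L0/L1/L2 = -/G/D → run G
t=35: L0/L1/L2 = -/-/DG → run D
t=36: L0/L1/L2 = -/-/G → run G
t=37: L0/L1/L2 = -/-/G → run G
t=38: (idle)
t=39: (idle)
t=40: (idle)
t=41: (idle)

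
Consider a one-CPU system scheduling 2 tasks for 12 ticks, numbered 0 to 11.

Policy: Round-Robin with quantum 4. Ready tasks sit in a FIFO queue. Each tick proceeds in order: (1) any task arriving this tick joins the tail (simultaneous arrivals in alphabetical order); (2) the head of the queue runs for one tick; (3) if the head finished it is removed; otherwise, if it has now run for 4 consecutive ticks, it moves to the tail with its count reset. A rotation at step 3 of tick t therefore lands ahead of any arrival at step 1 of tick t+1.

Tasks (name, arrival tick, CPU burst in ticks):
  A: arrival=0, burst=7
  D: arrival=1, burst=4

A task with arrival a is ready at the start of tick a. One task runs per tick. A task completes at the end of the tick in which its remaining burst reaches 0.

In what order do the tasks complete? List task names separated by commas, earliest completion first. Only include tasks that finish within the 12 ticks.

completion order = D, A

t=0: queue=[A] q_used=0 → run A
t=1: queue=[A,D] q_used=1 → run A
t=2: queue=[A,D] q_used=2 → run A
t=3: queue=[A,D] q_used=3 → run A
t=4: queue=[D,A] q_used=0 → run D
t=5: queue=[D,A] q_used=1 → run D
t=6: queue=[D,A] q_used=2 → run D
t=7: queue=[D,A] q_used=3 → run D
t=8: queue=[A] q_used=0 → run A
t=9: queue=[A] q_used=1 → run A
t=10: queue=[A] q_used=2 → run A
t=11: (idle)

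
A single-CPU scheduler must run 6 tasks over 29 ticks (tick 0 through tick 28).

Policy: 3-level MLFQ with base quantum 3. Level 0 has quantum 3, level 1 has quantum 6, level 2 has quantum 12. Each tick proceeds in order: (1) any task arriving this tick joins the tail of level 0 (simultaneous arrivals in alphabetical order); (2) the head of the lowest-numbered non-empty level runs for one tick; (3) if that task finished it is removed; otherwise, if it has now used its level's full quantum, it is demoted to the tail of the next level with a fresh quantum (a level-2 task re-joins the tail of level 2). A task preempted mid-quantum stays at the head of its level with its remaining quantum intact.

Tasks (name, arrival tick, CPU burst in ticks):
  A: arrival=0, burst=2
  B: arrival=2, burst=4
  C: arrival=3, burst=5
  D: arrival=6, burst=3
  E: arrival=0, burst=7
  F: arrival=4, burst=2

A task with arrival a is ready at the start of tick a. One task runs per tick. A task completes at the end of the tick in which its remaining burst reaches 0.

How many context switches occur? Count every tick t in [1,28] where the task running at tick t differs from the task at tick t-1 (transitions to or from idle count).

t=0: L0/L1/L2 = AE/-/- → run A
t=1: L0/L1/L2 = AE/-/- → run A
t=2: L0/L1/L2 = EB/-/- → run E
t=3: L0/L1/L2 = EBC/-/- → run E
t=4: L0/L1/L2 = EBCF/-/- → run E
t=5: L0/L1/L2 = BCF/E/- → run B
t=6: L0/L1/L2 = BCFD/E/- → run B
t=7: L0/L1/L2 = BCFD/E/- → run B
t=8: L0/L1/L2 = CFD/EB/- → run C
t=9: L0/L1/L2 = CFD/EB/- → run C
t=10: L0/L1/L2 = CFD/EB/- → run C
t=11: L0/L1/L2 = FD/EBC/- → run F
t=12: L0/L1/L2 = FD/EBC/- → run F
t=13: L0/L1/L2 = D/EBC/- → run D
t=14: L0/L1/L2 = D/EBC/- → run D
t=15: L0/L1/L2 = D/EBC/- → run D
t=16: L0/L1/L2 = -/EBC/- → run E
t=17: L0/L1/L2 = -/EBC/- → run E
t=18: L0/L1/L2 = -/EBC/- → run E
t=19: L0/L1/L2 = -/EBC/- → run E
t=20: L0/L1/L2 = -/BC/- → run B
t=21: L0/L1/L2 = -/C/- → run C
t=22: L0/L1/L2 = -/C/- → run C
t=23: (idle)
t=24: (idle)
t=25: (idle)
t=26: (idle)
t=27: (idle)
t=28: (idle)

context switches = 9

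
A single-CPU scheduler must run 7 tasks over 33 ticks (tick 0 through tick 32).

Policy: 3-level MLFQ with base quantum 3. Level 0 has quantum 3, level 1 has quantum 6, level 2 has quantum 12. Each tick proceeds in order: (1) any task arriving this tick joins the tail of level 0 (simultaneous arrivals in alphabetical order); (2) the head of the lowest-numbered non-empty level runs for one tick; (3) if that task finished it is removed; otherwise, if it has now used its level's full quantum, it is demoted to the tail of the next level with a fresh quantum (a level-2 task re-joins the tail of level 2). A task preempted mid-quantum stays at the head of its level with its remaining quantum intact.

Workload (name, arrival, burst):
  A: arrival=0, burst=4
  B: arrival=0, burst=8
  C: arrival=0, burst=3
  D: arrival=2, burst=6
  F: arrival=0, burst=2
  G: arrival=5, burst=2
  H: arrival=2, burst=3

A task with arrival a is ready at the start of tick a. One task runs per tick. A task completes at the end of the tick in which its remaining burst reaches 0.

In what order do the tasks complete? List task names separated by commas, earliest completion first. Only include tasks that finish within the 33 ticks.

completion order = C, F, H, G, A, B, D

t=0: L0/L1/L2 = ABCF/-/- → run A
t=1: L0/L1/L2 = ABCF/-/- → run A
t=2: L0/L1/L2 = ABCFDH/-/- → run A
t=3: L0/L1/L2 = BCFDH/A/- → run B
t=4: L0/L1/L2 = BCFDH/A/- → run B
t=5: L0/L1/L2 = BCFDHG/A/- → run B
t=6: L0/L1/L2 = CFDHG/AB/- → run C
t=7: L0/L1/L2 = CFDHG/AB/- → run C
t=8: L0/L1/L2 = CFDHG/AB/- → run C
t=9: L0/L1/L2 = FDHG/AB/- → run F
t=10: L0/L1/L2 = FDHG/AB/- → run F
t=11: L0/L1/L2 = DHG/AB/- → run D
t=12: L0/L1/L2 = DHG/AB/- → run D
t=13: L0/L1/L2 = DHG/AB/- → run D
t=14: L0/L1/L2 = HG/ABD/- → run H
t=15: L0/L1/L2 = HG/ABD/- → run H
t=16: L0/L1/L2 = HG/ABD/- → run H
t=17: L0/L1/L2 = G/ABD/- → run G
t=18: L0/L1/L2 = G/ABD/- → run G
t=19: L0/L1/L2 = -/ABD/- → run A
t=20: L0/L1/L2 = -/BD/- → run B
t=21: L0/L1/L2 = -/BD/- → run B
t=22: L0/L1/L2 = -/BD/- → run B
t=23: L0/L1/L2 = -/BD/- → run B
t=24: L0/L1/L2 = -/BD/- → run B
t=25: L0/L1/L2 = -/D/- → run D
t=26: L0/L1/L2 = -/D/- → run D
t=27: L0/L1/L2 = -/D/- → run D
t=28: (idle)
t=29: (idle)
t=30: (idle)
t=31: (idle)
t=32: (idle)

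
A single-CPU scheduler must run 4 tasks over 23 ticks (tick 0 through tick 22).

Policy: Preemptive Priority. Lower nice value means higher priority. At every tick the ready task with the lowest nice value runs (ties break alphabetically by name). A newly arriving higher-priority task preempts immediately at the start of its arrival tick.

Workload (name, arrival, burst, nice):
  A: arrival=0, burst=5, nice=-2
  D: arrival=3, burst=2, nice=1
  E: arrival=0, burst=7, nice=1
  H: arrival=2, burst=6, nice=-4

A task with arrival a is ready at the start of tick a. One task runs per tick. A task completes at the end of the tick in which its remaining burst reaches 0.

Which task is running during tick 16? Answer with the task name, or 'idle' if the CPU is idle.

running at tick 16 = E

t=0: ready={A,E} → run A
t=1: ready={A,E} → run A
t=2: ready={A,E,H} → run H
t=3: ready={A,D,E,H} → run H
t=4: ready={A,D,E,H} → run H
t=5: ready={A,D,E,H} → run H
t=6: ready={A,D,E,H} → run H
t=7: ready={A,D,E,H} → run H
t=8: ready={A,D,E} → run A
t=9: ready={A,D,E} → run A
t=10: ready={A,D,E} → run A
t=11: ready={D,E} → run D
t=12: ready={D,E} → run D
t=13: ready={E} → run E
t=14: ready={E} → run E
t=15: ready={E} → run E
t=16: ready={E} → run E
t=17: ready={E} → run E
t=18: ready={E} → run E
t=19: ready={E} → run E
t=20: (idle)
t=21: (idle)
t=22: (idle)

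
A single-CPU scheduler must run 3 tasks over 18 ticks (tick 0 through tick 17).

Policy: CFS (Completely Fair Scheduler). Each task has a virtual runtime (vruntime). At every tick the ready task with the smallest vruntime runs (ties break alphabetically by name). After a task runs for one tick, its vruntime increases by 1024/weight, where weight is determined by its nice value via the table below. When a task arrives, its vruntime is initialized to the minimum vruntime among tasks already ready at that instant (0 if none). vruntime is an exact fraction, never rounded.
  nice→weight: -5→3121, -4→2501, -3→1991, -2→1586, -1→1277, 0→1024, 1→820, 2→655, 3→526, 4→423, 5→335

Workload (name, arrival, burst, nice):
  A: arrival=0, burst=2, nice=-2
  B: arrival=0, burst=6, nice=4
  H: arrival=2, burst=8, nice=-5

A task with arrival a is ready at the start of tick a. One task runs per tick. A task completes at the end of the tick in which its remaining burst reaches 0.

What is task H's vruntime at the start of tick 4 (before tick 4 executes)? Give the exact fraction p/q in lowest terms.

vruntime(H, start of tick 4) = 2409984/2474953

t=0: vr[A=0 B=0] → run A
t=1: vr[A=512/793 B=0] → run B
t=2: vr[A=512/793 B=1024/423 H=512/793] → run A
t=3: vr[B=1024/423 H=512/793] → run H
t=4: vr[B=1024/423 H=2409984/2474953] → run H
t=5: vr[B=1024/423 H=3222016/2474953] → run H
t=6: vr[B=1024/423 H=4034048/2474953] → run H
t=7: vr[B=1024/423 H=4846080/2474953] → run H
t=8: vr[B=1024/423 H=5658112/2474953] → run H
t=9: vr[B=1024/423 H=6470144/2474953] → run B
t=10: vr[B=2048/423 H=6470144/2474953] → run H
t=11: vr[B=2048/423 H=7282176/2474953] → run H
t=12: vr[B=2048/423] → run B
t=13: vr[B=1024/141] → run B
t=14: vr[B=4096/423] → run B
t=15: vr[B=5120/423] → run B
t=16: (idle)
t=17: (idle)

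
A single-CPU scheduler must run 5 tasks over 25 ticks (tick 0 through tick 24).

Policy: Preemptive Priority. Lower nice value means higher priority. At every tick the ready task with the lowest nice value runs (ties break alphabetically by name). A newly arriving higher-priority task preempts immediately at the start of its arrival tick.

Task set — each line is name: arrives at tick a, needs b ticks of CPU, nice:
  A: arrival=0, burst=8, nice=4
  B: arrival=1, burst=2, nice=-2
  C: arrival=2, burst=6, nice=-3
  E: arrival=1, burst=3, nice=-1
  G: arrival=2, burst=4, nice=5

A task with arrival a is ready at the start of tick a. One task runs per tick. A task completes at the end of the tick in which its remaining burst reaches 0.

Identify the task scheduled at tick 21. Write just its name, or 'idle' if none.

t=0: ready={A} → run A
t=1: ready={A,B,E} → run B
t=2: ready={A,B,C,E,G} → run C
t=3: ready={A,B,C,E,G} → run C
t=4: ready={A,B,C,E,G} → run C
t=5: ready={A,B,C,E,G} → run C
t=6: ready={A,B,C,E,G} → run C
t=7: ready={A,B,C,E,G} → run C
t=8: ready={A,B,E,G} → run B
t=9: ready={A,E,G} → run E
t=10: ready={A,E,G} → run E
t=11: ready={A,E,G} → run E
t=12: ready={A,G} → run A
t=13: ready={A,G} → run A
t=14: ready={A,G} → run A
t=15: ready={A,G} → run A
t=16: ready={A,G} → run A
t=17: ready={A,G} → run A
t=18: ready={A,G} → run A
t=19: ready={G} → run G
t=20: ready={G} → run G
t=21: ready={G} → run G
t=22: ready={G} → run G
t=23: (idle)
t=24: (idle)

running at tick 21 = G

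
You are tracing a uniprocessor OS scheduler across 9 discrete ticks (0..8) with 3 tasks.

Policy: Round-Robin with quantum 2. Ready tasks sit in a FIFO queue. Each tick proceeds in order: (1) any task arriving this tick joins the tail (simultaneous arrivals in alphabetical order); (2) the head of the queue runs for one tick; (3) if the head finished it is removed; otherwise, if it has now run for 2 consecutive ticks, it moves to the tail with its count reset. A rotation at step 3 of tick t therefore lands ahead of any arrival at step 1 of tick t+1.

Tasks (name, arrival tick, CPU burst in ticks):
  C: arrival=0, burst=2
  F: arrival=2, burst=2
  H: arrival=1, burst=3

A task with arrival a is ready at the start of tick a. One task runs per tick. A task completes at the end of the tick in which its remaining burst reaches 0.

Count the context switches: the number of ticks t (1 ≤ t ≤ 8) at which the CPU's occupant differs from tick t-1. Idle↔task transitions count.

t=0: queue=[C] q_used=0 → run C
t=1: queue=[C,H] q_used=1 → run C
t=2: queue=[H,F] q_used=0 → run H
t=3: queue=[H,F] q_used=1 → run H
t=4: queue=[F,H] q_used=0 → run F
t=5: queue=[F,H] q_used=1 → run F
t=6: queue=[H] q_used=0 → run H
t=7: (idle)
t=8: (idle)

context switches = 4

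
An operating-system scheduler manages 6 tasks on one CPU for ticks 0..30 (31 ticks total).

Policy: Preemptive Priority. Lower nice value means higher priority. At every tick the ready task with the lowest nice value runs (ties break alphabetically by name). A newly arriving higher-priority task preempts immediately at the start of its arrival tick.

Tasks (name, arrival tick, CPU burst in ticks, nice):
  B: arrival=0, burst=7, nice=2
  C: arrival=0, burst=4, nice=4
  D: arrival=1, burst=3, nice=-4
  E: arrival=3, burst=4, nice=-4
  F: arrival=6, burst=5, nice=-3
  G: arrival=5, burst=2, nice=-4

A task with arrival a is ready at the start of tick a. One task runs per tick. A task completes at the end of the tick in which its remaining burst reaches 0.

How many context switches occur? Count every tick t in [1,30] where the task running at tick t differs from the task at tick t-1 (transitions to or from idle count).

t=0: ready={B,C} → run B
t=1: ready={B,C,D} → run D
t=2: ready={B,C,D} → run D
t=3: ready={B,C,D,E} → run D
t=4: ready={B,C,E} → run E
t=5: ready={B,C,E,G} → run E
t=6: ready={B,C,E,F,G} → run E
t=7: ready={B,C,E,F,G} → run E
t=8: ready={B,C,F,G} → run G
t=9: ready={B,C,F,G} → run G
t=10: ready={B,C,F} → run F
t=11: ready={B,C,F} → run F
t=12: ready={B,C,F} → run F
t=13: ready={B,C,F} → run F
t=14: ready={B,C,F} → run F
t=15: ready={B,C} → run B
t=16: ready={B,C} → run B
t=17: ready={B,C} → run B
t=18: ready={B,C} → run B
t=19: ready={B,C} → run B
t=20: ready={B,C} → run B
t=21: ready={C} → run C
t=22: ready={C} → run C
t=23: ready={C} → run C
t=24: ready={C} → run C
t=25: (idle)
t=26: (idle)
t=27: (idle)
t=28: (idle)
t=29: (idle)
t=30: (idle)

context switches = 7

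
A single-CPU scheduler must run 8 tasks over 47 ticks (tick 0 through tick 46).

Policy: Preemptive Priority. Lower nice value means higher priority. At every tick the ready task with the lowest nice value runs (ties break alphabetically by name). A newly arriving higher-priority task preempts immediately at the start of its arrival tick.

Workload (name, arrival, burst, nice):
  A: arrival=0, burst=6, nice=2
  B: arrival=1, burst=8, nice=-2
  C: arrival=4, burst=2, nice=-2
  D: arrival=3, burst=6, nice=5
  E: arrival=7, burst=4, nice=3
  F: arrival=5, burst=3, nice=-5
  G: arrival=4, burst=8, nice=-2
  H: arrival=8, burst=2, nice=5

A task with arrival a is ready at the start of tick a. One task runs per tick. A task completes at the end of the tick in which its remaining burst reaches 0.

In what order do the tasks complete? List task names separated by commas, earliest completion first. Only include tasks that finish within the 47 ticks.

t=0: ready={A} → run A
t=1: ready={A,B} → run B
t=2: ready={A,B} → run B
t=3: ready={A,B,D} → run B
t=4: ready={A,B,C,D,G} → run B
t=5: ready={A,B,C,D,F,G} → run F
t=6: ready={A,B,C,D,F,G} → run F
t=7: ready={A,B,C,D,E,F,G} → run F
t=8: ready={A,B,C,D,E,G,H} → run B
t=9: ready={A,B,C,D,E,G,H} → run B
t=10: ready={A,B,C,D,E,G,H} → run B
t=11: ready={A,B,C,D,E,G,H} → run B
t=12: ready={A,C,D,E,G,H} → run C
t=13: ready={A,C,D,E,G,H} → run C
t=14: ready={A,D,E,G,H} → run G
t=15: ready={A,D,E,G,H} → run G
t=16: ready={A,D,E,G,H} → run G
t=17: ready={A,D,E,G,H} → run G
t=18: ready={A,D,E,G,H} → run G
t=19: ready={A,D,E,G,H} → run G
t=20: ready={A,D,E,G,H} → run G
t=21: ready={A,D,E,G,H} → run G
t=22: ready={A,D,E,H} → run A
t=23: ready={A,D,E,H} → run A
t=24: ready={A,D,E,H} → run A
t=25: ready={A,D,E,H} → run A
t=26: ready={A,D,E,H} → run A
t=27: ready={D,E,H} → run E
t=28: ready={D,E,H} → run E
t=29: ready={D,E,H} → run E
t=30: ready={D,E,H} → run E
t=31: ready={D,H} → run D
t=32: ready={D,H} → run D
t=33: ready={D,H} → run D
t=34: ready={D,H} → run D
t=35: ready={D,H} → run D
t=36: ready={D,H} → run D
t=37: ready={H} → run H
t=38: ready={H} → run H
t=39: (idle)
t=40: (idle)
t=41: (idle)
t=42: (idle)
t=43: (idle)
t=44: (idle)
t=45: (idle)
t=46: (idle)

completion order = F, B, C, G, A, E, D, H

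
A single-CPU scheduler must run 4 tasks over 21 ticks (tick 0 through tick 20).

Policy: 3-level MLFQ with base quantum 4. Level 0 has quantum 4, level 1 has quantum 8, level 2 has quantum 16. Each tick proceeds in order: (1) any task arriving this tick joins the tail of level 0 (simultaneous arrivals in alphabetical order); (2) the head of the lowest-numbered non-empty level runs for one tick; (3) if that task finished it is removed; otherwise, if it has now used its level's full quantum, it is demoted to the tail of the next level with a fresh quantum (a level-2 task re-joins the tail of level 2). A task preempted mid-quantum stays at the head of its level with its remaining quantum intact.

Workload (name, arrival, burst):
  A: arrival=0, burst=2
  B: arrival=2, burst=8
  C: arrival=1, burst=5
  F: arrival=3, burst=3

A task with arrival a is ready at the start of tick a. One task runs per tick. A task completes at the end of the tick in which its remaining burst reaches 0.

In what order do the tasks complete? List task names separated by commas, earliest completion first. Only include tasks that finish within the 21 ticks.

t=0: L0/L1/L2 = A/-/- → run A
t=1: L0/L1/L2 = AC/-/- → run A
t=2: L0/L1/L2 = CB/-/- → run C
t=3: L0/L1/L2 = CBF/-/- → run C
t=4: L0/L1/L2 = CBF/-/- → run C
t=5: L0/L1/L2 = CBF/-/- → run C
t=6: L0/L1/L2 = BF/C/- → run B
t=7: L0/L1/L2 = BF/C/- → run B
t=8: L0/L1/L2 = BF/C/- → run B
t=9: L0/L1/L2 = BF/C/- → run B
t=10: L0/L1/L2 = F/CB/- → run F
t=11: L0/L1/L2 = F/CB/- → run F
t=12: L0/L1/L2 = F/CB/- → run F
t=13: L0/L1/L2 = -/CB/- → run C
t=14: L0/L1/L2 = -/B/- → run B
t=15: L0/L1/L2 = -/B/- → run B
t=16: L0/L1/L2 = -/B/- → run B
t=17: L0/L1/L2 = -/B/- → run B
t=18: (idle)
t=19: (idle)
t=20: (idle)

completion order = A, F, C, B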